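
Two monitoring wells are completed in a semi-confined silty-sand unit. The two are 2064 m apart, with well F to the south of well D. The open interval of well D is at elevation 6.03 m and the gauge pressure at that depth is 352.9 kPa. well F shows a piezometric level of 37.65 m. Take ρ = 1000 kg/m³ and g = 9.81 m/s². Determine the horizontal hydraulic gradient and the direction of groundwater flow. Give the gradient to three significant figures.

Pressure head at well D: ψ = P/(ρg) = 352.9×1000 / (1000 × 9.81) = 35.97 m.
Total head at well D: h = z + ψ = 6.03 + 35.97 = 42.00 m.
Total head at well F: h = 37.65 m (water level in the piezometer is the total head).
Head difference: h(well D) − h(well F) = 42.00 − 37.65 = 4.35 m.
Hydraulic gradient: i = |Δh| / L = 4.35 / 2064 = 0.00211.
Flow is from higher to lower head: from well D toward well F, i.e. toward the south.

i ≈ 0.00211; groundwater flows toward the south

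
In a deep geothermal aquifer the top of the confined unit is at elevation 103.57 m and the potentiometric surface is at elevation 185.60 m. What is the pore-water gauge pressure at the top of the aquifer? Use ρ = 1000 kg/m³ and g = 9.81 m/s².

Pressure head at the aquifer top: ψ = h − z = 185.60 − 103.57 = 82.03 m.
P = ρgψ = 1000 × 9.81 × 82.03 = 804714 Pa ≈ 805 kPa.

P ≈ 805 kPa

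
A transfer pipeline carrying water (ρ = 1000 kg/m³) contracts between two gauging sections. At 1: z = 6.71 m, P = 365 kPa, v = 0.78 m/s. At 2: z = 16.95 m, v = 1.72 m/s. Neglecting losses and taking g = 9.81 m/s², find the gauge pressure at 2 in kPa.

Pressure head at 1: ψ₁ = P₁/(ρg) = 365×1000 / (1000 × 9.81) = 37.21 m.
Velocity heads: v₁²/2g = 0.78²/19.62 = 0.031 m; v₂²/2g = 1.72²/19.62 = 0.151 m.
Total head H = z₁ + ψ₁ + v₁²/2g = 6.71 + 37.21 + 0.031 = 43.95 m.
ψ₂ = H − z₂ − v₂²/2g = 43.95 − 16.95 − 0.151 = 26.85 m.
P₂ = ρgψ₂ = 1000 × 9.81 × 26.85 ≈ 263 kPa.

P₂ ≈ 263 kPa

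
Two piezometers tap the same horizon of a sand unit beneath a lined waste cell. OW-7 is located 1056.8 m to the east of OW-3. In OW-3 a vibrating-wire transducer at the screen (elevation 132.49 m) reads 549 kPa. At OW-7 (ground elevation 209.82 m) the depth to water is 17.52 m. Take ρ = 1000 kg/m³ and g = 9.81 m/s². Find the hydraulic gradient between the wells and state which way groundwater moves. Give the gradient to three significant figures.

i ≈ 0.00364; groundwater flows toward the west

Pressure head at OW-3: ψ = P/(ρg) = 549×1000 / (1000 × 9.81) = 55.96 m.
Total head at OW-3: h = z + ψ = 132.49 + 55.96 = 188.45 m.
Total head at OW-7: h = 209.82 − 17.52 = 192.30 m.
Head difference: h(OW-3) − h(OW-7) = 188.45 − 192.30 = -3.85 m.
Hydraulic gradient: i = |Δh| / L = 3.85 / 1056.8 = 0.00364.
Flow is from higher to lower head: from OW-7 toward OW-3, i.e. toward the west.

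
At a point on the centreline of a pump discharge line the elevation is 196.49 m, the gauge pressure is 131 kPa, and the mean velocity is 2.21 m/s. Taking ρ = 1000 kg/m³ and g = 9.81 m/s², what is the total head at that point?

Pressure head ψ = P/(ρg) = 131×1000 / (1000 × 9.81) = 13.35 m.
Velocity head = v²/(2g) = 2.21² / (2 × 9.81) = 0.249 m.
h = z + ψ + v²/(2g) = 196.49 + 13.35 + 0.249 = 210.09 m.

h ≈ 210.09 m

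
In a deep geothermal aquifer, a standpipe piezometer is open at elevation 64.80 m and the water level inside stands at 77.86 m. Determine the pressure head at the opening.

ψ ≈ 13.06 m

Total head h = 77.86 m (the water-surface elevation in the piezometer).
Pressure head ψ = h − z = 77.86 − 64.80 = 13.06 m.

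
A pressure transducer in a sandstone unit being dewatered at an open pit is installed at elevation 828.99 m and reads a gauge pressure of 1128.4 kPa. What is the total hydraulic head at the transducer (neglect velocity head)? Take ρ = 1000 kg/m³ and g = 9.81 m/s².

ψ = P/(ρg) = 1128.4×1000 / (1000 × 9.81) = 115.03 m.
h = z + ψ = 828.99 + 115.03 = 944.02 m.

h ≈ 944.02 m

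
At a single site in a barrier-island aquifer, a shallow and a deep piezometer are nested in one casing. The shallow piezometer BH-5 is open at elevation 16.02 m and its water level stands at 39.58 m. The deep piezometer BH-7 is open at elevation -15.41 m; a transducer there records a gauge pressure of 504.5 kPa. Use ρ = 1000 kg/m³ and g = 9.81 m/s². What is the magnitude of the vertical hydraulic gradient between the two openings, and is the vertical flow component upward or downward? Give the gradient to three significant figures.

|i_v| ≈ 0.113; vertical flow is downward

Total head at BH-5: h = 39.58 m (water level in the standpipe).
Pressure head at BH-7: ψ = P/(ρg) = 504.5×1000 / (1000 × 9.81) = 51.43 m.
Total head at BH-7: h = z + ψ = -15.41 + 51.43 = 36.02 m.
Δh = h(BH-5) − h(BH-7) = 39.58 − 36.02 = 3.56 m.
Vertical separation Δz = 16.02 − (-15.41) = 31.43 m.
|i_v| = |Δh| / Δz = 3.56 / 31.43 = 0.113.
Head is higher in the shallow piezometer, so vertical flow is downward (recharge condition).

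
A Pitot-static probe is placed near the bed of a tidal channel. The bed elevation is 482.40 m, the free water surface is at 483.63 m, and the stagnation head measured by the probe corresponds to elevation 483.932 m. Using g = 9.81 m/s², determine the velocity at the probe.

v ≈ 2.43 m/s

Near the bed, under hydrostatic conditions, the piezometric head (z + ψ) equals the free-surface elevation, 483.63 m.
Velocity head = total − piezometric = 483.932 − 483.63 = 0.302 m.
v = √(2g·h_v) = √(2 × 9.81 × 0.302) = 2.43 m/s.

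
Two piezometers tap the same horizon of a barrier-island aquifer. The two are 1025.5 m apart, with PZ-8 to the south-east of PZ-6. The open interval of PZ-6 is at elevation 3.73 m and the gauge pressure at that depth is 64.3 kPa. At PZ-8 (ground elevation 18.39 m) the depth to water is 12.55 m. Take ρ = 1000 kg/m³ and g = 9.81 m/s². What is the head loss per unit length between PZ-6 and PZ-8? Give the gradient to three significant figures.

i ≈ 0.00433 m/m

Pressure head at PZ-6: ψ = P/(ρg) = 64.3×1000 / (1000 × 9.81) = 6.55 m.
Total head at PZ-6: h = z + ψ = 3.73 + 6.55 = 10.28 m.
Total head at PZ-8: h = 18.39 − 12.55 = 5.84 m.
Head difference: h(PZ-6) − h(PZ-8) = 10.28 − 5.84 = 4.44 m.
Hydraulic gradient: i = |Δh| / L = 4.44 / 1025.5 = 0.00433.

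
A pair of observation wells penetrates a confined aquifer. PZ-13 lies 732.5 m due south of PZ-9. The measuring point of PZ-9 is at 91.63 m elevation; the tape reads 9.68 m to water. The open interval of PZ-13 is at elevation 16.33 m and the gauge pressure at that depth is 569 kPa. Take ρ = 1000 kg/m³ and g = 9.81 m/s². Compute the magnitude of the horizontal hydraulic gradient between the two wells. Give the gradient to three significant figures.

Total head at PZ-9: h = 91.63 − 9.68 = 81.95 m.
Pressure head at PZ-13: ψ = P/(ρg) = 569×1000 / (1000 × 9.81) = 58.00 m.
Total head at PZ-13: h = z + ψ = 16.33 + 58.00 = 74.33 m.
Head difference: h(PZ-9) − h(PZ-13) = 81.95 − 74.33 = 7.62 m.
Hydraulic gradient: i = |Δh| / L = 7.62 / 732.5 = 0.0104.

i ≈ 0.0104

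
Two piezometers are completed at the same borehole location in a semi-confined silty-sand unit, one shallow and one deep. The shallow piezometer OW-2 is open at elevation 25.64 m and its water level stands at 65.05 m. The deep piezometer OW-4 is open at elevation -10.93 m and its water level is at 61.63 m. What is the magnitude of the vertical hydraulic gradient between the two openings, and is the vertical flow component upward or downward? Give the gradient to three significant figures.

|i_v| ≈ 0.0935; vertical flow is downward

Total head at OW-2: h = 65.05 m (water level in the standpipe).
Total head at OW-4: h = 61.63 m.
Δh = h(OW-2) − h(OW-4) = 65.05 − 61.63 = 3.42 m.
Vertical separation Δz = 25.64 − (-10.93) = 36.57 m.
|i_v| = |Δh| / Δz = 3.42 / 36.57 = 0.0935.
Head is higher in the shallow piezometer, so vertical flow is downward (recharge condition).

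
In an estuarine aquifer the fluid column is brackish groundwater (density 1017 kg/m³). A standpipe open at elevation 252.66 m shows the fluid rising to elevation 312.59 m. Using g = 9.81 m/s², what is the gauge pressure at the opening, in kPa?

Pressure head ψ = h − z = 312.59 − 252.66 = 59.93 m.
P = ρgψ = 1017 × 9.81 × 59.93 = 597908 Pa ≈ 598 kPa.

P ≈ 598 kPa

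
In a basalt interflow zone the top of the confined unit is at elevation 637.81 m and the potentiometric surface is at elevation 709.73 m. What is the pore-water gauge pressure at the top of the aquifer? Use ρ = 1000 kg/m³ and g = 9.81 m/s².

Pressure head at the aquifer top: ψ = h − z = 709.73 − 637.81 = 71.92 m.
P = ρgψ = 1000 × 9.81 × 71.92 = 705535 Pa ≈ 706 kPa.

P ≈ 706 kPa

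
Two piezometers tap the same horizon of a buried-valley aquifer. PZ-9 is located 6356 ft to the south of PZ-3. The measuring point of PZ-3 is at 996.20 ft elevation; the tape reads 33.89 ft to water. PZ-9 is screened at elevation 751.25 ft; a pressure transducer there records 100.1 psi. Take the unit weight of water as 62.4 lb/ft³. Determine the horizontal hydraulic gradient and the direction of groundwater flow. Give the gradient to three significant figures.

Total head at PZ-3: h = 996.20 − 33.89 = 962.31 ft.
Pressure head at PZ-9: ψ = 144·P/γ = 144 × 100.1 / 62.4 = 231.00 ft.
Total head at PZ-9: h = z + ψ = 751.25 + 231.00 = 982.25 ft.
Head difference: h(PZ-3) − h(PZ-9) = 962.31 − 982.25 = -19.94 ft.
Hydraulic gradient: i = |Δh| / L = 19.94 / 6356 = 0.00314.
Flow is from higher to lower head: from PZ-9 toward PZ-3, i.e. toward the north.

i ≈ 0.00314; groundwater flows toward the north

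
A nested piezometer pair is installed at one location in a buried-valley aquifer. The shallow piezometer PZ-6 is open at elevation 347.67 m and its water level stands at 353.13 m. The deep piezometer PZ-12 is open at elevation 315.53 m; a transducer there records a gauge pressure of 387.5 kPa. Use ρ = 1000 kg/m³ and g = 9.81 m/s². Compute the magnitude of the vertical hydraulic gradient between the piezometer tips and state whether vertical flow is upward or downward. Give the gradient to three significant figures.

Total head at PZ-6: h = 353.13 m (water level in the standpipe).
Pressure head at PZ-12: ψ = P/(ρg) = 387.5×1000 / (1000 × 9.81) = 39.50 m.
Total head at PZ-12: h = z + ψ = 315.53 + 39.50 = 355.03 m.
Δh = h(PZ-6) − h(PZ-12) = 353.13 − 355.03 = -1.90 m.
Vertical separation Δz = 347.67 − 315.53 = 32.14 m.
|i_v| = |Δh| / Δz = 1.90 / 32.14 = 0.0591.
Head is higher in the deep piezometer, so vertical flow is upward (discharge condition).

|i_v| ≈ 0.0591; vertical flow is upward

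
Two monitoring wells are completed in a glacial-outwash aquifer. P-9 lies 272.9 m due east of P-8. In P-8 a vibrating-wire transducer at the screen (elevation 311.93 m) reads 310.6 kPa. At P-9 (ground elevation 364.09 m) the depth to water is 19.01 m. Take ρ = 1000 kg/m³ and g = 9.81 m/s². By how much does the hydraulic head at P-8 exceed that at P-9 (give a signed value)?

Δh ≈ -1.49 m

Pressure head at P-8: ψ = P/(ρg) = 310.6×1000 / (1000 × 9.81) = 31.66 m.
Total head at P-8: h = z + ψ = 311.93 + 31.66 = 343.59 m.
Total head at P-9: h = 364.09 − 19.01 = 345.08 m.
Head difference: h(P-8) − h(P-9) = 343.59 − 345.08 = -1.49 m.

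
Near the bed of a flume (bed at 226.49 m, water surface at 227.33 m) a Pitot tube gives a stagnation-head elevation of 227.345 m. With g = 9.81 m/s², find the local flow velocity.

Near the bed, under hydrostatic conditions, the piezometric head (z + ψ) equals the free-surface elevation, 227.33 m.
Velocity head = total − piezometric = 227.345 − 227.33 = 0.015 m.
v = √(2g·h_v) = √(2 × 9.81 × 0.015) = 0.542 m/s.

v ≈ 0.542 m/s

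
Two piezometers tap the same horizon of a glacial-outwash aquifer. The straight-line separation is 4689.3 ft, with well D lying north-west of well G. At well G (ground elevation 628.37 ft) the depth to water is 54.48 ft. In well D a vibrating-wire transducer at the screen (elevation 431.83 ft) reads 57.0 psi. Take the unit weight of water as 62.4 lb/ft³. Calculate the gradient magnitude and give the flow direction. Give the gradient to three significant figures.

Total head at well G: h = 628.37 − 54.48 = 573.89 ft.
Pressure head at well D: ψ = 144·P/γ = 144 × 57.0 / 62.4 = 131.54 ft.
Total head at well D: h = z + ψ = 431.83 + 131.54 = 563.37 ft.
Head difference: h(well G) − h(well D) = 573.89 − 563.37 = 10.52 ft.
Hydraulic gradient: i = |Δh| / L = 10.52 / 4689.3 = 0.00224.
Flow is from higher to lower head: from well G toward well D, i.e. toward the north-west.

i ≈ 0.00224; groundwater flows toward the north-west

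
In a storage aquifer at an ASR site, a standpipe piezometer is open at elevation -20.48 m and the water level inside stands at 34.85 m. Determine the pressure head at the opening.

ψ ≈ 55.33 m

Total head h = 34.85 m (the water-surface elevation in the piezometer).
Pressure head ψ = h − z = 34.85 − (-20.48) = 55.33 m.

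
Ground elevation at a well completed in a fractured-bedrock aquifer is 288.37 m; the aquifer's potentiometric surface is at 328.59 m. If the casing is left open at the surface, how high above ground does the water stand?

≈ 40.22 m above ground

Water rises to the potentiometric surface, so the rise above ground = 328.59 − 288.37 = 40.22 m.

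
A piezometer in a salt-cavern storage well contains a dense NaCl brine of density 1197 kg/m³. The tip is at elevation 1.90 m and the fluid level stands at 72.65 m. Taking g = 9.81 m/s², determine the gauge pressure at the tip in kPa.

P ≈ 831 kPa

Pressure head ψ = h − z = 72.65 − 1.90 = 70.75 m.
P = ρgψ = 1197 × 9.81 × 70.75 = 830787 Pa ≈ 831 kPa.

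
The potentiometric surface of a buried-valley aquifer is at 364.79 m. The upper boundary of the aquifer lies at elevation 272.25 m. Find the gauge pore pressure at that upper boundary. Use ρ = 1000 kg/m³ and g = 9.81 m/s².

Pressure head at the aquifer top: ψ = h − z = 364.79 − 272.25 = 92.54 m.
P = ρgψ = 1000 × 9.81 × 92.54 = 907817 Pa ≈ 908 kPa.

P ≈ 908 kPa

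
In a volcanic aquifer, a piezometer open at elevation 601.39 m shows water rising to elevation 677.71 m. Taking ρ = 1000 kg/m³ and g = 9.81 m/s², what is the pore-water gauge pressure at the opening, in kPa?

P ≈ 749 kPa

Pressure head ψ = h − z = 677.71 − 601.39 = 76.32 m.
P = ρgψ = 1000 × 9.81 × 76.32 = 748699 Pa ≈ 749 kPa.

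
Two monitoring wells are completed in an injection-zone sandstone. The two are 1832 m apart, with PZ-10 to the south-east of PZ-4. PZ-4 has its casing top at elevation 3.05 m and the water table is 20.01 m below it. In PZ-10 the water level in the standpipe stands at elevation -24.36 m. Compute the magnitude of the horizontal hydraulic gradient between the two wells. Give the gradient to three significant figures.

Total head at PZ-4: h = 3.05 − 20.01 = -16.96 m.
Total head at PZ-10: h = -24.36 m (water level in the piezometer is the total head).
Head difference: h(PZ-4) − h(PZ-10) = -16.96 − (-24.36) = 7.40 m.
Hydraulic gradient: i = |Δh| / L = 7.40 / 1832 = 0.00404.

i ≈ 0.00404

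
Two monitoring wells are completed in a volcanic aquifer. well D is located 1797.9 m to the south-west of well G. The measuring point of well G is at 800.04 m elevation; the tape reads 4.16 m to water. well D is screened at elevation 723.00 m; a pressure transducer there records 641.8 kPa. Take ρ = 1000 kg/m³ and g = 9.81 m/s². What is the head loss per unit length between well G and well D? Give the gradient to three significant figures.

Total head at well G: h = 800.04 − 4.16 = 795.88 m.
Pressure head at well D: ψ = P/(ρg) = 641.8×1000 / (1000 × 9.81) = 65.42 m.
Total head at well D: h = z + ψ = 723.00 + 65.42 = 788.42 m.
Head difference: h(well G) − h(well D) = 795.88 − 788.42 = 7.46 m.
Hydraulic gradient: i = |Δh| / L = 7.46 / 1797.9 = 0.00415.

i ≈ 0.00415 m/m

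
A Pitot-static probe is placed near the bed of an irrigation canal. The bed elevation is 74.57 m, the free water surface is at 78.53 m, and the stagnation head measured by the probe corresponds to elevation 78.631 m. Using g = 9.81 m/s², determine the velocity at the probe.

Near the bed, under hydrostatic conditions, the piezometric head (z + ψ) equals the free-surface elevation, 78.53 m.
Velocity head = total − piezometric = 78.631 − 78.53 = 0.101 m.
v = √(2g·h_v) = √(2 × 9.81 × 0.101) = 1.41 m/s.

v ≈ 1.41 m/s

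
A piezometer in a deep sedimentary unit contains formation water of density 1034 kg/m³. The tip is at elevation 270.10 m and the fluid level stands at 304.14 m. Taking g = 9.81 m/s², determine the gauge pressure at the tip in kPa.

Pressure head ψ = h − z = 304.14 − 270.10 = 34.04 m.
P = ρgψ = 1034 × 9.81 × 34.04 = 345286 Pa ≈ 345 kPa.

P ≈ 345 kPa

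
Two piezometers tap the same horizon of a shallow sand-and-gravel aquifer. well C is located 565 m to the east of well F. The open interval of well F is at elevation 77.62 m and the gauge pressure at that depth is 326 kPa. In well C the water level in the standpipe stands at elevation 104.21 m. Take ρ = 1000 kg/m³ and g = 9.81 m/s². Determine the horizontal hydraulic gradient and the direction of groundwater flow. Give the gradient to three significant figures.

i ≈ 0.0118; groundwater flows toward the east

Pressure head at well F: ψ = P/(ρg) = 326×1000 / (1000 × 9.81) = 33.23 m.
Total head at well F: h = z + ψ = 77.62 + 33.23 = 110.85 m.
Total head at well C: h = 104.21 m (water level in the piezometer is the total head).
Head difference: h(well F) − h(well C) = 110.85 − 104.21 = 6.64 m.
Hydraulic gradient: i = |Δh| / L = 6.64 / 565 = 0.0118.
Flow is from higher to lower head: from well F toward well C, i.e. toward the east.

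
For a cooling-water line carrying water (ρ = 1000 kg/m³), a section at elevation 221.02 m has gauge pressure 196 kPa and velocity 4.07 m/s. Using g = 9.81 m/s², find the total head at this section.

Pressure head ψ = P/(ρg) = 196×1000 / (1000 × 9.81) = 19.98 m.
Velocity head = v²/(2g) = 4.07² / (2 × 9.81) = 0.844 m.
h = z + ψ + v²/(2g) = 221.02 + 19.98 + 0.844 = 241.84 m.

h ≈ 241.84 m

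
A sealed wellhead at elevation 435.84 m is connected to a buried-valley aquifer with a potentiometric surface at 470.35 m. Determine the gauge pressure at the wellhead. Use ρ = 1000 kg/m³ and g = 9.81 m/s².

Head above the cap: Δh = 470.35 − 435.84 = 34.51 m.
P = ρgΔh = 1000 × 9.81 × 34.51 = 338543 Pa ≈ 339 kPa.

P ≈ 339 kPa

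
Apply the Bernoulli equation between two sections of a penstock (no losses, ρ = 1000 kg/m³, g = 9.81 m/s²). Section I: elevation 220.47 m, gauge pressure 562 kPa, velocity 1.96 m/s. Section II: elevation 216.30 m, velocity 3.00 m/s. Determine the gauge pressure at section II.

Pressure head at I: ψ₁ = P₁/(ρg) = 562×1000 / (1000 × 9.81) = 57.29 m.
Velocity heads: v₁²/2g = 1.96²/19.62 = 0.196 m; v₂²/2g = 3.00²/19.62 = 0.459 m.
Total head H = z₁ + ψ₁ + v₁²/2g = 220.47 + 57.29 + 0.196 = 277.96 m.
ψ₂ = H − z₂ − v₂²/2g = 277.96 − 216.30 − 0.459 = 61.20 m.
P₂ = ρgψ₂ = 1000 × 9.81 × 61.20 ≈ 600 kPa.

P₂ ≈ 600 kPa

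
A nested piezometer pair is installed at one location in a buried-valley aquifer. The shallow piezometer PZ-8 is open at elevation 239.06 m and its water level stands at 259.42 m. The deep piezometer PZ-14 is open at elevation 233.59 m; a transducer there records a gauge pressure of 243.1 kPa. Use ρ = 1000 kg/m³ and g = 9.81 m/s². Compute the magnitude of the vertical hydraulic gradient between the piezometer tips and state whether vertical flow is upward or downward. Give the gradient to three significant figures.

Total head at PZ-8: h = 259.42 m (water level in the standpipe).
Pressure head at PZ-14: ψ = P/(ρg) = 243.1×1000 / (1000 × 9.81) = 24.78 m.
Total head at PZ-14: h = z + ψ = 233.59 + 24.78 = 258.37 m.
Δh = h(PZ-8) − h(PZ-14) = 259.42 − 258.37 = 1.05 m.
Vertical separation Δz = 239.06 − 233.59 = 5.47 m.
|i_v| = |Δh| / Δz = 1.05 / 5.47 = 0.192.
Head is higher in the shallow piezometer, so vertical flow is downward (recharge condition).

|i_v| ≈ 0.192; vertical flow is downward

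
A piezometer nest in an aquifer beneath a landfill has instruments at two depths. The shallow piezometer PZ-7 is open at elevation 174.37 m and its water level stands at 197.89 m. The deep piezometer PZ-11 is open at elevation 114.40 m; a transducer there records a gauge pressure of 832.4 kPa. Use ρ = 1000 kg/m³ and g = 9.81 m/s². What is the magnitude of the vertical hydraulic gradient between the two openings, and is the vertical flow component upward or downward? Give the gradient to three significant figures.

|i_v| ≈ 0.0227; vertical flow is upward

Total head at PZ-7: h = 197.89 m (water level in the standpipe).
Pressure head at PZ-11: ψ = P/(ρg) = 832.4×1000 / (1000 × 9.81) = 84.85 m.
Total head at PZ-11: h = z + ψ = 114.40 + 84.85 = 199.25 m.
Δh = h(PZ-7) − h(PZ-11) = 197.89 − 199.25 = -1.36 m.
Vertical separation Δz = 174.37 − 114.40 = 59.97 m.
|i_v| = |Δh| / Δz = 1.36 / 59.97 = 0.0227.
Head is higher in the deep piezometer, so vertical flow is upward (discharge condition).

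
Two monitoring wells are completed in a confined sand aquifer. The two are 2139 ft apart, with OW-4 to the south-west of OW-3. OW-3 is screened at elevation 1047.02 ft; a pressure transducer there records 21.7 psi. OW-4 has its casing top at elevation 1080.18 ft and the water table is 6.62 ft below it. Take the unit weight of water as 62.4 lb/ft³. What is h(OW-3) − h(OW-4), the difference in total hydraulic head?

Pressure head at OW-3: ψ = 144·P/γ = 144 × 21.7 / 62.4 = 50.08 ft.
Total head at OW-3: h = z + ψ = 1047.02 + 50.08 = 1097.10 ft.
Total head at OW-4: h = 1080.18 − 6.62 = 1073.56 ft.
Head difference: h(OW-3) − h(OW-4) = 1097.10 − 1073.56 = 23.54 ft.

Δh ≈ 23.54 ft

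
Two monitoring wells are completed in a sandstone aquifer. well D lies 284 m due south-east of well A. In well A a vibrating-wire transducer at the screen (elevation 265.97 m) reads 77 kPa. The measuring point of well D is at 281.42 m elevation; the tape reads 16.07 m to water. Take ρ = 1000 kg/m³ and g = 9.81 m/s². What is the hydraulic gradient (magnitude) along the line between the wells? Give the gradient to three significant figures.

i ≈ 0.0298

Pressure head at well A: ψ = P/(ρg) = 77×1000 / (1000 × 9.81) = 7.85 m.
Total head at well A: h = z + ψ = 265.97 + 7.85 = 273.82 m.
Total head at well D: h = 281.42 − 16.07 = 265.35 m.
Head difference: h(well A) − h(well D) = 273.82 − 265.35 = 8.47 m.
Hydraulic gradient: i = |Δh| / L = 8.47 / 284 = 0.0298.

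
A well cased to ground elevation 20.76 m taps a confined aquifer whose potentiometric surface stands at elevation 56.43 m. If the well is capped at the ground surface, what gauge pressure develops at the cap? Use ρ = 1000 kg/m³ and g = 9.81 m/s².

P ≈ 350 kPa

Head above the cap: Δh = 56.43 − 20.76 = 35.67 m.
P = ρgΔh = 1000 × 9.81 × 35.67 = 349923 Pa ≈ 350 kPa.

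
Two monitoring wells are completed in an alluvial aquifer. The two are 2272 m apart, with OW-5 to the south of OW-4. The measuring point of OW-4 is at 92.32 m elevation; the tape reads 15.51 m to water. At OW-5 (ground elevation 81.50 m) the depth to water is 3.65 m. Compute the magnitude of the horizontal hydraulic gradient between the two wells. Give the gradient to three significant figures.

Total head at OW-4: h = 92.32 − 15.51 = 76.81 m.
Total head at OW-5: h = 81.50 − 3.65 = 77.85 m.
Head difference: h(OW-4) − h(OW-5) = 76.81 − 77.85 = -1.04 m.
Hydraulic gradient: i = |Δh| / L = 1.04 / 2272 = 0.000458.

i ≈ 0.000458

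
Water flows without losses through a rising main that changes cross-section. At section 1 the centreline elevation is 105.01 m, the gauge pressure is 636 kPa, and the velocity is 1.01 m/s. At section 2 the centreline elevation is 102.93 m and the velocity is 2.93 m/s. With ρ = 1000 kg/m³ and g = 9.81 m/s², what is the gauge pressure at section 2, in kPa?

Pressure head at 1: ψ₁ = P₁/(ρg) = 636×1000 / (1000 × 9.81) = 64.83 m.
Velocity heads: v₁²/2g = 1.01²/19.62 = 0.052 m; v₂²/2g = 2.93²/19.62 = 0.438 m.
Total head H = z₁ + ψ₁ + v₁²/2g = 105.01 + 64.83 + 0.052 = 169.89 m.
ψ₂ = H − z₂ − v₂²/2g = 169.89 − 102.93 − 0.438 = 66.52 m.
P₂ = ρgψ₂ = 1000 × 9.81 × 66.52 ≈ 653 kPa.

P₂ ≈ 653 kPa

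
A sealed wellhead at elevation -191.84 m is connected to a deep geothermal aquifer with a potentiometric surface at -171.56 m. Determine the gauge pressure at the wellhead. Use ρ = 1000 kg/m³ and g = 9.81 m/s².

P ≈ 199 kPa

Head above the cap: Δh = -171.56 − (-191.84) = 20.28 m.
P = ρgΔh = 1000 × 9.81 × 20.28 = 198947 Pa ≈ 199 kPa.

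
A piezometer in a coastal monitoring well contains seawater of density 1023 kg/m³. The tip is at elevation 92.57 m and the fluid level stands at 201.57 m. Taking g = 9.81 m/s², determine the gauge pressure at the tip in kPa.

P ≈ 1090 kPa

Pressure head ψ = h − z = 201.57 − 92.57 = 109.00 m.
P = ρgψ = 1023 × 9.81 × 109.00 = 1093884 Pa ≈ 1090 kPa.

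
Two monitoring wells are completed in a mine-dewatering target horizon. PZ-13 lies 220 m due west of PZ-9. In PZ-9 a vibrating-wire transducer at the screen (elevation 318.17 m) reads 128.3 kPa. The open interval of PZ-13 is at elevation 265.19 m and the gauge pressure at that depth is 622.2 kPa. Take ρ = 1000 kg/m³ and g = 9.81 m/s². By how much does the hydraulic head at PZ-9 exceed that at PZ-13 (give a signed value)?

Δh ≈ 2.63 m

Pressure head at PZ-9: ψ = P/(ρg) = 128.3×1000 / (1000 × 9.81) = 13.08 m.
Total head at PZ-9: h = z + ψ = 318.17 + 13.08 = 331.25 m.
Pressure head at PZ-13: ψ = P/(ρg) = 622.2×1000 / (1000 × 9.81) = 63.43 m.
Total head at PZ-13: h = z + ψ = 265.19 + 63.43 = 328.62 m.
Head difference: h(PZ-9) − h(PZ-13) = 331.25 − 328.62 = 2.63 m.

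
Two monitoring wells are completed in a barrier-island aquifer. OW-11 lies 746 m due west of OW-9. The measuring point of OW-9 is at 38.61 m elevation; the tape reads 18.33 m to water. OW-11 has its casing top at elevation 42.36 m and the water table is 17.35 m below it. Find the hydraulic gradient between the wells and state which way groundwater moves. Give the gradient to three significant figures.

i ≈ 0.00634; groundwater flows toward the east

Total head at OW-9: h = 38.61 − 18.33 = 20.28 m.
Total head at OW-11: h = 42.36 − 17.35 = 25.01 m.
Head difference: h(OW-9) − h(OW-11) = 20.28 − 25.01 = -4.73 m.
Hydraulic gradient: i = |Δh| / L = 4.73 / 746 = 0.00634.
Flow is from higher to lower head: from OW-11 toward OW-9, i.e. toward the east.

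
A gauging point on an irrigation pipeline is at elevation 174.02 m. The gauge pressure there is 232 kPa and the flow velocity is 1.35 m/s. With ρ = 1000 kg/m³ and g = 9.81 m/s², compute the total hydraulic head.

Pressure head ψ = P/(ρg) = 232×1000 / (1000 × 9.81) = 23.65 m.
Velocity head = v²/(2g) = 1.35² / (2 × 9.81) = 0.093 m.
h = z + ψ + v²/(2g) = 174.02 + 23.65 + 0.093 = 197.76 m.

h ≈ 197.76 m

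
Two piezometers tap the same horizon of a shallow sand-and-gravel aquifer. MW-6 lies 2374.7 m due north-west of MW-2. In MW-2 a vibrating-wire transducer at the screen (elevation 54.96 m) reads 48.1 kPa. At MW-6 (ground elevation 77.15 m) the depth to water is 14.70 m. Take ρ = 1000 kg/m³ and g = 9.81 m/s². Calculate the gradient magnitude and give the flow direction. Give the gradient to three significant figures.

i ≈ 0.00109; groundwater flows toward the south-east

Pressure head at MW-2: ψ = P/(ρg) = 48.1×1000 / (1000 × 9.81) = 4.90 m.
Total head at MW-2: h = z + ψ = 54.96 + 4.90 = 59.86 m.
Total head at MW-6: h = 77.15 − 14.70 = 62.45 m.
Head difference: h(MW-2) − h(MW-6) = 59.86 − 62.45 = -2.59 m.
Hydraulic gradient: i = |Δh| / L = 2.59 / 2374.7 = 0.00109.
Flow is from higher to lower head: from MW-6 toward MW-2, i.e. toward the south-east.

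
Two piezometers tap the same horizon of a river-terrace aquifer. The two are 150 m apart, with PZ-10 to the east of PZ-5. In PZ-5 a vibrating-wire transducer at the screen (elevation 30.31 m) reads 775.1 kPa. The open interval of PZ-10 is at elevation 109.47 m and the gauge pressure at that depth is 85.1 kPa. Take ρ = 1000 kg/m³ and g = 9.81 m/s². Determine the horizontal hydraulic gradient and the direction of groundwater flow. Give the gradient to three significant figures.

i ≈ 0.0588; groundwater flows toward the west

Pressure head at PZ-5: ψ = P/(ρg) = 775.1×1000 / (1000 × 9.81) = 79.01 m.
Total head at PZ-5: h = z + ψ = 30.31 + 79.01 = 109.32 m.
Pressure head at PZ-10: ψ = P/(ρg) = 85.1×1000 / (1000 × 9.81) = 8.67 m.
Total head at PZ-10: h = z + ψ = 109.47 + 8.67 = 118.14 m.
Head difference: h(PZ-5) − h(PZ-10) = 109.32 − 118.14 = -8.82 m.
Hydraulic gradient: i = |Δh| / L = 8.82 / 150 = 0.0588.
Flow is from higher to lower head: from PZ-10 toward PZ-5, i.e. toward the west.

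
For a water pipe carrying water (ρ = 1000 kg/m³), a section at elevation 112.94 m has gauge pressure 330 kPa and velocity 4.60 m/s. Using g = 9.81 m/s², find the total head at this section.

Pressure head ψ = P/(ρg) = 330×1000 / (1000 × 9.81) = 33.64 m.
Velocity head = v²/(2g) = 4.60² / (2 × 9.81) = 1.078 m.
h = z + ψ + v²/(2g) = 112.94 + 33.64 + 1.078 = 147.66 m.

h ≈ 147.66 m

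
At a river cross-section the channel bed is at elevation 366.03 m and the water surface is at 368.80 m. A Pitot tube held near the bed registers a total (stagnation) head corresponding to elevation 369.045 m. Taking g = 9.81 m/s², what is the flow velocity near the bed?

v ≈ 2.19 m/s

Near the bed, under hydrostatic conditions, the piezometric head (z + ψ) equals the free-surface elevation, 368.80 m.
Velocity head = total − piezometric = 369.045 − 368.80 = 0.245 m.
v = √(2g·h_v) = √(2 × 9.81 × 0.245) = 2.19 m/s.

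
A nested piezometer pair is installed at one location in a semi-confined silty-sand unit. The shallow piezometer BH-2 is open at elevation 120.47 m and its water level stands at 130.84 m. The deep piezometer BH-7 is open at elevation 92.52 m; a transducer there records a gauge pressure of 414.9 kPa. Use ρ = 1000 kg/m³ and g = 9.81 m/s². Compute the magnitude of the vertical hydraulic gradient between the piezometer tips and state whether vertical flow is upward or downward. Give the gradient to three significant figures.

|i_v| ≈ 0.142; vertical flow is upward

Total head at BH-2: h = 130.84 m (water level in the standpipe).
Pressure head at BH-7: ψ = P/(ρg) = 414.9×1000 / (1000 × 9.81) = 42.29 m.
Total head at BH-7: h = z + ψ = 92.52 + 42.29 = 134.81 m.
Δh = h(BH-2) − h(BH-7) = 130.84 − 134.81 = -3.97 m.
Vertical separation Δz = 120.47 − 92.52 = 27.95 m.
|i_v| = |Δh| / Δz = 3.97 / 27.95 = 0.142.
Head is higher in the deep piezometer, so vertical flow is upward (discharge condition).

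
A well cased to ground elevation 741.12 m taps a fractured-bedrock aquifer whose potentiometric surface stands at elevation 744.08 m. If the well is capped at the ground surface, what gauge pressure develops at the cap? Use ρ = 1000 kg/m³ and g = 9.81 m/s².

Head above the cap: Δh = 744.08 − 741.12 = 2.96 m.
P = ρgΔh = 1000 × 9.81 × 2.96 = 29038 Pa ≈ 29.0 kPa.

P ≈ 29.0 kPa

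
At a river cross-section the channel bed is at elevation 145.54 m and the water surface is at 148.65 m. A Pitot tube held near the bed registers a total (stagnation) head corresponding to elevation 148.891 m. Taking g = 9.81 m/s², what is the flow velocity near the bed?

v ≈ 2.17 m/s

Near the bed, under hydrostatic conditions, the piezometric head (z + ψ) equals the free-surface elevation, 148.65 m.
Velocity head = total − piezometric = 148.891 − 148.65 = 0.241 m.
v = √(2g·h_v) = √(2 × 9.81 × 0.241) = 2.17 m/s.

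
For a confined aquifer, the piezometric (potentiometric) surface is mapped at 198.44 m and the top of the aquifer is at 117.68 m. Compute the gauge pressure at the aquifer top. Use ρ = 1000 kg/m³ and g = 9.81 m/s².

P ≈ 792 kPa

Pressure head at the aquifer top: ψ = h − z = 198.44 − 117.68 = 80.76 m.
P = ρgψ = 1000 × 9.81 × 80.76 = 792256 Pa ≈ 792 kPa.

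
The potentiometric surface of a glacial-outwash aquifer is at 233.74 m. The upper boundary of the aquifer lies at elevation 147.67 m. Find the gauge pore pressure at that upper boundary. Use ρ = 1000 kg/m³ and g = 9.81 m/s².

Pressure head at the aquifer top: ψ = h − z = 233.74 − 147.67 = 86.07 m.
P = ρgψ = 1000 × 9.81 × 86.07 = 844347 Pa ≈ 844 kPa.

P ≈ 844 kPa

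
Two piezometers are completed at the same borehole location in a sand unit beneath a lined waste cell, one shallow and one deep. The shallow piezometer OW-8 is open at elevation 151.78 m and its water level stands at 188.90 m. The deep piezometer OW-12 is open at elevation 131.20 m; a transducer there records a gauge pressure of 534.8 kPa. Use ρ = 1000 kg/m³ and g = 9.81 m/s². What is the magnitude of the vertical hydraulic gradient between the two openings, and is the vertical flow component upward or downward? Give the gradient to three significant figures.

|i_v| ≈ 0.155; vertical flow is downward

Total head at OW-8: h = 188.90 m (water level in the standpipe).
Pressure head at OW-12: ψ = P/(ρg) = 534.8×1000 / (1000 × 9.81) = 54.52 m.
Total head at OW-12: h = z + ψ = 131.20 + 54.52 = 185.72 m.
Δh = h(OW-8) − h(OW-12) = 188.90 − 185.72 = 3.18 m.
Vertical separation Δz = 151.78 − 131.20 = 20.58 m.
|i_v| = |Δh| / Δz = 3.18 / 20.58 = 0.155.
Head is higher in the shallow piezometer, so vertical flow is downward (recharge condition).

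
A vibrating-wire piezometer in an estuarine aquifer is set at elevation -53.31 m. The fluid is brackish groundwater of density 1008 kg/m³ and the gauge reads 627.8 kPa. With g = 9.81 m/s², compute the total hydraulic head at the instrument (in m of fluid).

ψ = P/(ρg) = 627.8×1000 / (1008 × 9.81) = 63.49 m.
h = z + ψ = -53.31 + 63.49 = 10.18 m.

h ≈ 10.18 m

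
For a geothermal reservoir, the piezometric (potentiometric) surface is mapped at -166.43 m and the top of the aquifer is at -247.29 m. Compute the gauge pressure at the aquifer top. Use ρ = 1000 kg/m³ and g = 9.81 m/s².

P ≈ 793 kPa

Pressure head at the aquifer top: ψ = h − z = -166.43 − (-247.29) = 80.86 m.
P = ρgψ = 1000 × 9.81 × 80.86 = 793237 Pa ≈ 793 kPa.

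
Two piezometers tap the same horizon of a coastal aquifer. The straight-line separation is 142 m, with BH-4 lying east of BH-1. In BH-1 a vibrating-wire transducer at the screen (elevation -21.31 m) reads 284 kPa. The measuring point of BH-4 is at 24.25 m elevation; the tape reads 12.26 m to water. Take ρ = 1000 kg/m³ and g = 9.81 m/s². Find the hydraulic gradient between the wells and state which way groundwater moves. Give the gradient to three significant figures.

Pressure head at BH-1: ψ = P/(ρg) = 284×1000 / (1000 × 9.81) = 28.95 m.
Total head at BH-1: h = z + ψ = -21.31 + 28.95 = 7.64 m.
Total head at BH-4: h = 24.25 − 12.26 = 11.99 m.
Head difference: h(BH-1) − h(BH-4) = 7.64 − 11.99 = -4.35 m.
Hydraulic gradient: i = |Δh| / L = 4.35 / 142 = 0.0306.
Flow is from higher to lower head: from BH-4 toward BH-1, i.e. toward the west.

i ≈ 0.0306; groundwater flows toward the west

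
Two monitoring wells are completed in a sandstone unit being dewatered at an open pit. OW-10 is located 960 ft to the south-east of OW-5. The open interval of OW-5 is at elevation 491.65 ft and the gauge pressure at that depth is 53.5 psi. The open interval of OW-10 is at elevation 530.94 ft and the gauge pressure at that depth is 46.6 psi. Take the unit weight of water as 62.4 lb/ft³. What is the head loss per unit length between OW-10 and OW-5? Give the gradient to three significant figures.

i ≈ 0.0243 ft/ft

Pressure head at OW-5: ψ = 144·P/γ = 144 × 53.5 / 62.4 = 123.46 ft.
Total head at OW-5: h = z + ψ = 491.65 + 123.46 = 615.11 ft.
Pressure head at OW-10: ψ = 144·P/γ = 144 × 46.6 / 62.4 = 107.54 ft.
Total head at OW-10: h = z + ψ = 530.94 + 107.54 = 638.48 ft.
Head difference: h(OW-5) − h(OW-10) = 615.11 − 638.48 = -23.37 ft.
Hydraulic gradient: i = |Δh| / L = 23.37 / 960 = 0.0243.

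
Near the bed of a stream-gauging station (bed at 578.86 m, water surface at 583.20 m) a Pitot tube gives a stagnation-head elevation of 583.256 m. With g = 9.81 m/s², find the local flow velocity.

Near the bed, under hydrostatic conditions, the piezometric head (z + ψ) equals the free-surface elevation, 583.20 m.
Velocity head = total − piezometric = 583.256 − 583.20 = 0.056 m.
v = √(2g·h_v) = √(2 × 9.81 × 0.056) = 1.05 m/s.

v ≈ 1.05 m/s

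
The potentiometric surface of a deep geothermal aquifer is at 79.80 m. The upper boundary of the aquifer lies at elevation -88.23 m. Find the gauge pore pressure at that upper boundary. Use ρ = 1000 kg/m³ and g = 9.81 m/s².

P ≈ 1650 kPa

Pressure head at the aquifer top: ψ = h − z = 79.80 − (-88.23) = 168.03 m.
P = ρgψ = 1000 × 9.81 × 168.03 = 1648374 Pa ≈ 1650 kPa.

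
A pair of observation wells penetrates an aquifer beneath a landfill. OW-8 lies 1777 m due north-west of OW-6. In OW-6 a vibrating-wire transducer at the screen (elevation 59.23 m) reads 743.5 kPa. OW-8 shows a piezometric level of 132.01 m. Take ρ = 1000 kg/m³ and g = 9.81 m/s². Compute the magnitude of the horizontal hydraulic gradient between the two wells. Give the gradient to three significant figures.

Pressure head at OW-6: ψ = P/(ρg) = 743.5×1000 / (1000 × 9.81) = 75.79 m.
Total head at OW-6: h = z + ψ = 59.23 + 75.79 = 135.02 m.
Total head at OW-8: h = 132.01 m (water level in the piezometer is the total head).
Head difference: h(OW-6) − h(OW-8) = 135.02 − 132.01 = 3.01 m.
Hydraulic gradient: i = |Δh| / L = 3.01 / 1777 = 0.00169.

i ≈ 0.00169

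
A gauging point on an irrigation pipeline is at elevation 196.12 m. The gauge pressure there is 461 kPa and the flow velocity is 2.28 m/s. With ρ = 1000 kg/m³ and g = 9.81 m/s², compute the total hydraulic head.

Pressure head ψ = P/(ρg) = 461×1000 / (1000 × 9.81) = 46.99 m.
Velocity head = v²/(2g) = 2.28² / (2 × 9.81) = 0.265 m.
h = z + ψ + v²/(2g) = 196.12 + 46.99 + 0.265 = 243.38 m.

h ≈ 243.38 m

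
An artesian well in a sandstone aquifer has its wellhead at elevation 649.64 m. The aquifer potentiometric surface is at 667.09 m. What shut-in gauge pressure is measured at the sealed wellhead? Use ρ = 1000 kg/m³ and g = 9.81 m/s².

P ≈ 171 kPa

Head above the cap: Δh = 667.09 − 649.64 = 17.45 m.
P = ρgΔh = 1000 × 9.81 × 17.45 = 171184 Pa ≈ 171 kPa.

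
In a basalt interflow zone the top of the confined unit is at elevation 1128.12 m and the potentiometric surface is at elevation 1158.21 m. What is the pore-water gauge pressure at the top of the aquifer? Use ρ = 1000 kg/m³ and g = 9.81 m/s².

Pressure head at the aquifer top: ψ = h − z = 1158.21 − 1128.12 = 30.09 m.
P = ρgψ = 1000 × 9.81 × 30.09 = 295183 Pa ≈ 295 kPa.

P ≈ 295 kPa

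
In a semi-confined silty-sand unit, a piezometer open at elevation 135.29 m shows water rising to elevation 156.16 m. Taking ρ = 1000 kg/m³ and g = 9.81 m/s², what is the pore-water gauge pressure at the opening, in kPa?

Pressure head ψ = h − z = 156.16 − 135.29 = 20.87 m.
P = ρgψ = 1000 × 9.81 × 20.87 = 204735 Pa ≈ 205 kPa.

P ≈ 205 kPa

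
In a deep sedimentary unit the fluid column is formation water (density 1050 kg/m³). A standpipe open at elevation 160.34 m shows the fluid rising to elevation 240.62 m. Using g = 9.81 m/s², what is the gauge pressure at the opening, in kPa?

Pressure head ψ = h − z = 240.62 − 160.34 = 80.28 m.
P = ρgψ = 1050 × 9.81 × 80.28 = 826924 Pa ≈ 827 kPa.

P ≈ 827 kPa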